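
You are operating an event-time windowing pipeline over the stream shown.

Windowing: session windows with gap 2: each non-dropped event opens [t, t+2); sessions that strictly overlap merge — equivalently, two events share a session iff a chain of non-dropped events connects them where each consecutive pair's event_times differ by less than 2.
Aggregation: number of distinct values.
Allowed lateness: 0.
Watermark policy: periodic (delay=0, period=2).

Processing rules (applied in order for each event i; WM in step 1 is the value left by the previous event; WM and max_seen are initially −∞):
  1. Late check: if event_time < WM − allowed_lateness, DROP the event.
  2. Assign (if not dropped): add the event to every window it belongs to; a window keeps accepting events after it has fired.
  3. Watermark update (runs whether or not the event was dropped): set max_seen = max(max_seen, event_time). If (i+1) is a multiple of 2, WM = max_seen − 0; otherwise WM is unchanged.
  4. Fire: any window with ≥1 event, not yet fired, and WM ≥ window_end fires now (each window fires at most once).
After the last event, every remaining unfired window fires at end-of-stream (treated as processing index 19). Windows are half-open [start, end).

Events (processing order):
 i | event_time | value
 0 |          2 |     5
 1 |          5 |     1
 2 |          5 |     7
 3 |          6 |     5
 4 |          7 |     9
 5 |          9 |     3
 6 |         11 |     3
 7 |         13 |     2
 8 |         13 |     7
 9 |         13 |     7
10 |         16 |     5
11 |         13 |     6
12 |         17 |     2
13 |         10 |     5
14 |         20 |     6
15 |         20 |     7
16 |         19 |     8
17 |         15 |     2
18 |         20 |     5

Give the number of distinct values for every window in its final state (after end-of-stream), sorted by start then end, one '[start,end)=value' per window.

i=0 t=2 v=5: → [2,4); WM=−∞
i=1 t=5 v=1: → [5,7); WM=5
i=2 t=5 v=7: → [5,7); WM=5
i=3 t=6 v=5: → [5,8); WM=6
i=4 t=7 v=9: → [5,9); WM=6
i=5 t=9 v=3: → [9,11); WM=9
i=6 t=11 v=3: → [11,13); WM=9
i=7 t=13 v=2: → [13,15); WM=13
i=8 t=13 v=7: → [13,15); WM=13
i=9 t=13 v=7: → [13,15); WM=13
i=10 t=16 v=5: → [16,18); WM=13
i=11 t=13 v=6: → [13,15); WM=16
i=12 t=17 v=2: → [16,19); WM=16
i=13 t=10 v=5: DROP (t<16-0); WM=17
i=14 t=20 v=6: → [20,22); WM=17
i=15 t=20 v=7: → [20,22); WM=20
i=16 t=19 v=8: DROP (t<20-0); WM=20
i=17 t=15 v=2: DROP (t<20-0); WM=20
i=18 t=20 v=5: → [20,22); WM=20

[2,4)=1 [5,9)=4 [9,11)=1 [11,13)=1 [13,15)=3 [16,19)=2 [20,22)=3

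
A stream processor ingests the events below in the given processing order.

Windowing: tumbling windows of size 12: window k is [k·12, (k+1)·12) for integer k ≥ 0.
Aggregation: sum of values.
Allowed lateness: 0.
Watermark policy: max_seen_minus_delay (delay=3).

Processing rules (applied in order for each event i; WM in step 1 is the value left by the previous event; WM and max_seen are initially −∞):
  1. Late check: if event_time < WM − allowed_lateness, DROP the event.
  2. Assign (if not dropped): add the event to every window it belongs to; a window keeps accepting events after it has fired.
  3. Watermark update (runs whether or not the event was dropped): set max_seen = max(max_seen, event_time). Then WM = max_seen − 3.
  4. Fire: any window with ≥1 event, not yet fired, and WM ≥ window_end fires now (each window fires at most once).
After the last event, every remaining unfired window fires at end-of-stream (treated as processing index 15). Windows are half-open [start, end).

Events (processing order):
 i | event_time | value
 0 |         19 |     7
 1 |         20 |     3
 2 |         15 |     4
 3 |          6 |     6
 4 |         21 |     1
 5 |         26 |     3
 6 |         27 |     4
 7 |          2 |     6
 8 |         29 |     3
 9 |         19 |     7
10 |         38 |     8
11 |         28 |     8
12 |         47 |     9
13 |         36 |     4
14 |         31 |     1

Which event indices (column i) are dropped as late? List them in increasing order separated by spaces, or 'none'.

2 3 7 9 11 13 14

i=0 t=19 v=7: → [12,24); WM=16
i=1 t=20 v=3: → [12,24); WM=17
i=2 t=15 v=4: DROP (t<17-0); WM=17
i=3 t=6 v=6: DROP (t<17-0); WM=17
i=4 t=21 v=1: → [12,24); WM=18
i=5 t=26 v=3: → [24,36); WM=23
i=6 t=27 v=4: → [24,36); WM=24; [12,24) fires=11
i=7 t=2 v=6: DROP (t<24-0); WM=24
i=8 t=29 v=3: → [24,36); WM=26
i=9 t=19 v=7: DROP (t<26-0); WM=26
i=10 t=38 v=8: → [36,48); WM=35
i=11 t=28 v=8: DROP (t<35-0); WM=35
i=12 t=47 v=9: → [36,48); WM=44; [24,36) fires=10
i=13 t=36 v=4: DROP (t<44-0); WM=44
i=14 t=31 v=1: DROP (t<44-0); WM=44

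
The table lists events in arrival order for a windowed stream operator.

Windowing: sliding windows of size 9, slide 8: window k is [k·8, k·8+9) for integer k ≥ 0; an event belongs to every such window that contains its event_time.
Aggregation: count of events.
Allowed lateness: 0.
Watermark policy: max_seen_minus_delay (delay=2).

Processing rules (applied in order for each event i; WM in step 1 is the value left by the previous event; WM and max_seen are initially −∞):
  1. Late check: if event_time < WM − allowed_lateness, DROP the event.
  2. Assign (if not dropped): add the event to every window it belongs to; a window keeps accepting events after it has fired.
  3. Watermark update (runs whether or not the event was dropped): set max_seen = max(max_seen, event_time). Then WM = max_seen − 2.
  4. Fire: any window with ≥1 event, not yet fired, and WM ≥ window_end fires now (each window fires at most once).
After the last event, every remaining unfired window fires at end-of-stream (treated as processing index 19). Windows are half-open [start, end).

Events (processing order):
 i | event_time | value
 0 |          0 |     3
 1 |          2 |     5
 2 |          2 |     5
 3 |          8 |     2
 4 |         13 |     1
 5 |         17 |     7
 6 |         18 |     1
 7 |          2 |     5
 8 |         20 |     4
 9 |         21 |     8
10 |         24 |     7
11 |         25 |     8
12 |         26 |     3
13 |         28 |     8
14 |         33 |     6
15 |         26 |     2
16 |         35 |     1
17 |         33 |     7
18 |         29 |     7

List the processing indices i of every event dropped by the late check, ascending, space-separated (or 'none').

7 15 18

i=0 t=0 v=3: → [0,9); WM=-2
i=1 t=2 v=5: → [0,9); WM=0
i=2 t=2 v=5: → [0,9); WM=0
i=3 t=8 v=2: → [8,17),[0,9); WM=6
i=4 t=13 v=1: → [8,17); WM=11; [0,9) fires=4
i=5 t=17 v=7: → [16,25); WM=15
i=6 t=18 v=1: → [16,25); WM=16
i=7 t=2 v=5: DROP (t<16-0); WM=16
i=8 t=20 v=4: → [16,25); WM=18; [8,17) fires=2
i=9 t=21 v=8: → [16,25); WM=19
i=10 t=24 v=7: → [24,33),[16,25); WM=22
i=11 t=25 v=8: → [24,33); WM=23
i=12 t=26 v=3: → [24,33); WM=24
i=13 t=28 v=8: → [24,33); WM=26; [16,25) fires=5
i=14 t=33 v=6: → [32,41); WM=31
i=15 t=26 v=2: DROP (t<31-0); WM=31
i=16 t=35 v=1: → [32,41); WM=33; [24,33) fires=4
i=17 t=33 v=7: → [32,41); WM=33
i=18 t=29 v=7: DROP (t<33-0); WM=33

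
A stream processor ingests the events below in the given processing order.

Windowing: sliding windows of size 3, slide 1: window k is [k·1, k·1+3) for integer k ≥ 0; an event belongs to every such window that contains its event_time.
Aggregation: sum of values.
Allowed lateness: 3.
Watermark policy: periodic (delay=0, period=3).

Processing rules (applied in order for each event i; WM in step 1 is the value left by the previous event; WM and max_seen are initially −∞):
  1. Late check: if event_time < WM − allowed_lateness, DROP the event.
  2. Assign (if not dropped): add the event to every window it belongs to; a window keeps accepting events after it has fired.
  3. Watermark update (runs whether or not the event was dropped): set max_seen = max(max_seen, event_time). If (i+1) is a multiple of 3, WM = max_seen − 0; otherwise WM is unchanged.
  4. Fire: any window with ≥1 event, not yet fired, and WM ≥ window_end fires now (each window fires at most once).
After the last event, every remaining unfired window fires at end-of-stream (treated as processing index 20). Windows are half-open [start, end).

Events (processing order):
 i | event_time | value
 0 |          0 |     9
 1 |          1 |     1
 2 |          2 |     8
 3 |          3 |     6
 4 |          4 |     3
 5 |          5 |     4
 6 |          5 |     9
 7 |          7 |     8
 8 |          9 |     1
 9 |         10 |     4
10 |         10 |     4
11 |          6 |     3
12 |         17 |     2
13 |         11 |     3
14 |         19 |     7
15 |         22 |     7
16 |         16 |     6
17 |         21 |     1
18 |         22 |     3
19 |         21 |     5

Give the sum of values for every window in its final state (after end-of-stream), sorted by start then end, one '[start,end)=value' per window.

[0,3)=18 [1,4)=15 [2,5)=17 [3,6)=22 [4,7)=19 [5,8)=24 [6,9)=11 [7,10)=9 [8,11)=9 [9,12)=12 [10,13)=11 [11,14)=3 [14,17)=6 [15,18)=8 [16,19)=8 [17,20)=9 [18,21)=7 [19,22)=13 [20,23)=16 [21,24)=16 [22,25)=10

i=0 t=0 v=9: → [0,3); WM=−∞
i=1 t=1 v=1: → [1,4),[0,3); WM=−∞
i=2 t=2 v=8: → [2,5),[1,4),[0,3); WM=2
i=3 t=3 v=6: → [3,6),[2,5),[1,4); WM=2
i=4 t=4 v=3: → [4,7),[3,6),[2,5); WM=2
i=5 t=5 v=4: → [5,8),[4,7),[3,6); WM=5; [0,3) fires=18 [1,4) fires=15 [2,5) fires=17
i=6 t=5 v=9: → [5,8),[4,7),[3,6); WM=5
i=7 t=7 v=8: → [7,10),[6,9),[5,8); WM=5
i=8 t=9 v=1: → [9,12),[8,11),[7,10); WM=9; [3,6) fires=22 [4,7) fires=16 [5,8) fires=21 [6,9) fires=8
i=9 t=10 v=4: → [10,13),[9,12),[8,11); WM=9
i=10 t=10 v=4: → [10,13),[9,12),[8,11); WM=9
i=11 t=6 v=3: → [6,9),[5,8),[4,7); WM=10; [7,10) fires=9
i=12 t=17 v=2: → [17,20),[16,19),[15,18); WM=10
i=13 t=11 v=3: → [11,14),[10,13),[9,12); WM=10
i=14 t=19 v=7: → [19,22),[18,21),[17,20); WM=19; [8,11) fires=9 [9,12) fires=12 [10,13) fires=11 [11,14) fires=3 [15,18) fires=2 [16,19) fires=2
i=15 t=22 v=7: → [22,25),[21,24),[20,23); WM=19
i=16 t=16 v=6: → [16,19),[15,18),[14,17); WM=19; [14,17) fires=6
i=17 t=21 v=1: → [21,24),[20,23),[19,22); WM=22; [17,20) fires=9 [18,21) fires=7 [19,22) fires=8
i=18 t=22 v=3: → [22,25),[21,24),[20,23); WM=22
i=19 t=21 v=5: → [21,24),[20,23),[19,22); WM=22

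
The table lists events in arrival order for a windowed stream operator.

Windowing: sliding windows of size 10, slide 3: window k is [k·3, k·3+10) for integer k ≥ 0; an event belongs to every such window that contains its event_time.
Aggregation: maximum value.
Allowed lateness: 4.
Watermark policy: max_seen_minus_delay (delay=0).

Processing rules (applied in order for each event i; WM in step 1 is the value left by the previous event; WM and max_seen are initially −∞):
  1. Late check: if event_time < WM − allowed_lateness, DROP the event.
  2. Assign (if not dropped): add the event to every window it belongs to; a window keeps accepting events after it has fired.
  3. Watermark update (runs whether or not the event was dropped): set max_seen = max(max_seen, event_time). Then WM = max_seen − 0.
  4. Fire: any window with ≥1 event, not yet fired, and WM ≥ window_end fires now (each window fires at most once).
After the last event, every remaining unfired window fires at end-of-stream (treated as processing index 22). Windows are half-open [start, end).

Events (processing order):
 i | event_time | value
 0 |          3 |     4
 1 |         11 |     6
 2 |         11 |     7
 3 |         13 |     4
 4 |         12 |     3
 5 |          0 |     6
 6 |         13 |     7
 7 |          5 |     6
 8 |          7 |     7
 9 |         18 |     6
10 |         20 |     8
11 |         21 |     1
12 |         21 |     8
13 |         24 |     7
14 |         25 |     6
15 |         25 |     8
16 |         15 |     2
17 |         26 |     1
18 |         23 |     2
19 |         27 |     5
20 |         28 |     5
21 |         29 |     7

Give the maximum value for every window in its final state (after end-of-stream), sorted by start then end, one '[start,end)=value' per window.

i=0 t=3 v=4: → [3,13),[0,10); WM=3
i=1 t=11 v=6: → [9,19),[6,16),[3,13); WM=11; [0,10) fires=4
i=2 t=11 v=7: → [9,19),[6,16),[3,13); WM=11
i=3 t=13 v=4: → [12,22),[9,19),[6,16); WM=13; [3,13) fires=7
i=4 t=12 v=3: → [12,22),[9,19),[6,16),[3,13); WM=13
i=5 t=0 v=6: DROP (t<13-4); WM=13
i=6 t=13 v=7: → [12,22),[9,19),[6,16); WM=13
i=7 t=5 v=6: DROP (t<13-4); WM=13
i=8 t=7 v=7: DROP (t<13-4); WM=13
i=9 t=18 v=6: → [18,28),[15,25),[12,22),[9,19); WM=18; [6,16) fires=7
i=10 t=20 v=8: → [18,28),[15,25),[12,22); WM=20; [9,19) fires=7
i=11 t=21 v=1: → [21,31),[18,28),[15,25),[12,22); WM=21
i=12 t=21 v=8: → [21,31),[18,28),[15,25),[12,22); WM=21
i=13 t=24 v=7: → [24,34),[21,31),[18,28),[15,25); WM=24; [12,22) fires=8
i=14 t=25 v=6: → [24,34),[21,31),[18,28); WM=25; [15,25) fires=8
i=15 t=25 v=8: → [24,34),[21,31),[18,28); WM=25
i=16 t=15 v=2: DROP (t<25-4); WM=25
i=17 t=26 v=1: → [24,34),[21,31),[18,28); WM=26
i=18 t=23 v=2: → [21,31),[18,28),[15,25); WM=26
i=19 t=27 v=5: → [27,37),[24,34),[21,31),[18,28); WM=27
i=20 t=28 v=5: → [27,37),[24,34),[21,31); WM=28; [18,28) fires=8
i=21 t=29 v=7: → [27,37),[24,34),[21,31); WM=29

[0,10)=4 [3,13)=7 [6,16)=7 [9,19)=7 [12,22)=8 [15,25)=8 [18,28)=8 [21,31)=8 [24,34)=8 [27,37)=7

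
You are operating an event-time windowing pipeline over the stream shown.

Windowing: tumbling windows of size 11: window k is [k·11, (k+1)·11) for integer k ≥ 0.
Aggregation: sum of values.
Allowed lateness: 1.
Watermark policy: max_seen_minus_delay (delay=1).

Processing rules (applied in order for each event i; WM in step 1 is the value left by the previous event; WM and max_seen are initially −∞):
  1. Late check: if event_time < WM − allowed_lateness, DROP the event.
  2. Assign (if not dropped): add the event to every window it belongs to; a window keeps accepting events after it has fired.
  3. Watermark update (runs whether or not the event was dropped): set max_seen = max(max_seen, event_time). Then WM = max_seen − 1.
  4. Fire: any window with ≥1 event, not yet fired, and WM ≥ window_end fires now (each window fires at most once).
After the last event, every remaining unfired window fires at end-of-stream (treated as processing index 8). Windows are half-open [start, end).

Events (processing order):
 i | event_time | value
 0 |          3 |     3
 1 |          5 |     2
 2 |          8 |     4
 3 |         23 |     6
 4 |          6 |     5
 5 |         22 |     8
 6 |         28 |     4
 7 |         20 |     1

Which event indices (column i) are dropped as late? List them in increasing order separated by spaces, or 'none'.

i=0 t=3 v=3: → [0,11); WM=2
i=1 t=5 v=2: → [0,11); WM=4
i=2 t=8 v=4: → [0,11); WM=7
i=3 t=23 v=6: → [22,33); WM=22; [0,11) fires=9
i=4 t=6 v=5: DROP (t<22-1); WM=22
i=5 t=22 v=8: → [22,33); WM=22
i=6 t=28 v=4: → [22,33); WM=27
i=7 t=20 v=1: DROP (t<27-1); WM=27

4 7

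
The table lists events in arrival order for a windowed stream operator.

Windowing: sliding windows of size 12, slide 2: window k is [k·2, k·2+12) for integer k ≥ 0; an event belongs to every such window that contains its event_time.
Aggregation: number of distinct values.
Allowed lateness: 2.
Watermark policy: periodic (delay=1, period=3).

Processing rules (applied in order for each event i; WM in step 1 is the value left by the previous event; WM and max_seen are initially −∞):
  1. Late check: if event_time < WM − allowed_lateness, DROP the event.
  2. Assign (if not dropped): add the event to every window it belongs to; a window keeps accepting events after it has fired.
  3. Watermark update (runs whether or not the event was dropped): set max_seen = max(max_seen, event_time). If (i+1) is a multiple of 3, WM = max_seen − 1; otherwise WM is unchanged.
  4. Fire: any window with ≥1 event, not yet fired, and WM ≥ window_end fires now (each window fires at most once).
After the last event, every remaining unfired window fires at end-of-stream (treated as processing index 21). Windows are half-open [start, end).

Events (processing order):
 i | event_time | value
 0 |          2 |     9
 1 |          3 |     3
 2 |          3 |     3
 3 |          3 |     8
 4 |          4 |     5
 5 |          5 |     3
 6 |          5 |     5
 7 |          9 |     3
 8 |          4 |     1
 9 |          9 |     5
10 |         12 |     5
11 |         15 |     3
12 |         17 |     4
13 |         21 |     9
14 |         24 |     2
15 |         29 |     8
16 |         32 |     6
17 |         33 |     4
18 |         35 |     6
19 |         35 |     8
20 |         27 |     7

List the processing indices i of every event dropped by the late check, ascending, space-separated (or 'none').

i=0 t=2 v=9: → [2,14),[0,12); WM=−∞
i=1 t=3 v=3: → [2,14),[0,12); WM=−∞
i=2 t=3 v=3: → [2,14),[0,12); WM=2
i=3 t=3 v=8: → [2,14),[0,12); WM=2
i=4 t=4 v=5: → [4,16),[2,14),[0,12); WM=2
i=5 t=5 v=3: → [4,16),[2,14),[0,12); WM=4
i=6 t=5 v=5: → [4,16),[2,14),[0,12); WM=4
i=7 t=9 v=3: → [8,20),[6,18),[4,16),[2,14),[0,12); WM=4
i=8 t=4 v=1: → [4,16),[2,14),[0,12); WM=8
i=9 t=9 v=5: → [8,20),[6,18),[4,16),[2,14),[0,12); WM=8
i=10 t=12 v=5: → [12,24),[10,22),[8,20),[6,18),[4,16),[2,14); WM=8
i=11 t=15 v=3: → [14,26),[12,24),[10,22),[8,20),[6,18),[4,16); WM=14; [0,12) fires=5 [2,14) fires=5
i=12 t=17 v=4: → [16,28),[14,26),[12,24),[10,22),[8,20),[6,18); WM=14
i=13 t=21 v=9: → [20,32),[18,30),[16,28),[14,26),[12,24),[10,22); WM=14
i=14 t=24 v=2: → [24,36),[22,34),[20,32),[18,30),[16,28),[14,26); WM=23; [4,16) fires=3 [6,18) fires=3 [8,20) fires=3 [10,22) fires=4
i=15 t=29 v=8: → [28,40),[26,38),[24,36),[22,34),[20,32),[18,30); WM=23
i=16 t=32 v=6: → [32,44),[30,42),[28,40),[26,38),[24,36),[22,34); WM=23
i=17 t=33 v=4: → [32,44),[30,42),[28,40),[26,38),[24,36),[22,34); WM=32; [12,24) fires=4 [14,26) fires=4 [16,28) fires=3 [18,30) fires=3 [20,32) fires=3
i=18 t=35 v=6: → [34,46),[32,44),[30,42),[28,40),[26,38),[24,36); WM=32
i=19 t=35 v=8: → [34,46),[32,44),[30,42),[28,40),[26,38),[24,36); WM=32
i=20 t=27 v=7: DROP (t<32-2); WM=34; [22,34) fires=4

20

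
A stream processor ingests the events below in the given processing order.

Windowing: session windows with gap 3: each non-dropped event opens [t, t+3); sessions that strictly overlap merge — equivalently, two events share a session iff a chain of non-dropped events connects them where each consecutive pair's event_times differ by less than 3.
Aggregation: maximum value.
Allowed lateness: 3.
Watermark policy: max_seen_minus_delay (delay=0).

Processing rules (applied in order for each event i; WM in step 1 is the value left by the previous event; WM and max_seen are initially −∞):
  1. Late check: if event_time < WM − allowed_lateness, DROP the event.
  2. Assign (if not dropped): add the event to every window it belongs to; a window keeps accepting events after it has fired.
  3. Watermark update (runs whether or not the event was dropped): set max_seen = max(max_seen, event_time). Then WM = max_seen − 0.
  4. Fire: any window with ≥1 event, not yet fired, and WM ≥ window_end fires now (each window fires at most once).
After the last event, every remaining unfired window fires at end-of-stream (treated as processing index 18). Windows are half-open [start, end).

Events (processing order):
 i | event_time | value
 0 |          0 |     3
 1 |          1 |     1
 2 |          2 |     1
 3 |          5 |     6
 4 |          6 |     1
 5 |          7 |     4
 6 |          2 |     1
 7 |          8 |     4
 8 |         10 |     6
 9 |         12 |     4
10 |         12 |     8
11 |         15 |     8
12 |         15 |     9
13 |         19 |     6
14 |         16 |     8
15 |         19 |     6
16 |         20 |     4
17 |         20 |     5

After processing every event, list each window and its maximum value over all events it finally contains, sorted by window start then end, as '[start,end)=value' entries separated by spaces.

i=0 t=0 v=3: → [0,3); WM=0
i=1 t=1 v=1: → [0,4); WM=1
i=2 t=2 v=1: → [0,5); WM=2
i=3 t=5 v=6: → [5,8); WM=5
i=4 t=6 v=1: → [5,9); WM=6
i=5 t=7 v=4: → [5,10); WM=7
i=6 t=2 v=1: DROP (t<7-3); WM=7
i=7 t=8 v=4: → [5,11); WM=8
i=8 t=10 v=6: → [5,13); WM=10
i=9 t=12 v=4: → [5,15); WM=12
i=10 t=12 v=8: → [5,15); WM=12
i=11 t=15 v=8: → [15,18); WM=15
i=12 t=15 v=9: → [15,18); WM=15
i=13 t=19 v=6: → [19,22); WM=19
i=14 t=16 v=8: → [15,19); WM=19
i=15 t=19 v=6: → [19,22); WM=19
i=16 t=20 v=4: → [19,23); WM=20
i=17 t=20 v=5: → [19,23); WM=20

[0,5)=3 [5,15)=8 [15,19)=9 [19,23)=6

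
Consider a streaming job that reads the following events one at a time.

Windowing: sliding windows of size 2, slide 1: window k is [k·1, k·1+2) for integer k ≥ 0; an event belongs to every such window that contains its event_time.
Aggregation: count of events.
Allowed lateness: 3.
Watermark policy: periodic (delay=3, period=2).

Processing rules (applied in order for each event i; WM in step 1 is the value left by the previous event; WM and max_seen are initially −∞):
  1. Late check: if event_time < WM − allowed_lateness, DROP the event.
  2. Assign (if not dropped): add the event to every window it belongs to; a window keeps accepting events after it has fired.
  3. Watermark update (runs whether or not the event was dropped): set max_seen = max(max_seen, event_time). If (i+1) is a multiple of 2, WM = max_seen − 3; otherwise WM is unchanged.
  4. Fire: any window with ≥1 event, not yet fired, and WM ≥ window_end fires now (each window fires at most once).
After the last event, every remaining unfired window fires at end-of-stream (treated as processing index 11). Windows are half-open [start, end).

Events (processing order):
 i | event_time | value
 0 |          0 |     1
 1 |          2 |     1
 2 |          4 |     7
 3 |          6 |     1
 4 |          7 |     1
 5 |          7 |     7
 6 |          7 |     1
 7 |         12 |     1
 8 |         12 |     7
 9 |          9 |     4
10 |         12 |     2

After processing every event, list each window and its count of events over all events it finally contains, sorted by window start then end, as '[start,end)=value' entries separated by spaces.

i=0 t=0 v=1: → [0,2); WM=−∞
i=1 t=2 v=1: → [2,4),[1,3); WM=-1
i=2 t=4 v=7: → [4,6),[3,5); WM=-1
i=3 t=6 v=1: → [6,8),[5,7); WM=3; [0,2) fires=1 [1,3) fires=1
i=4 t=7 v=1: → [7,9),[6,8); WM=3
i=5 t=7 v=7: → [7,9),[6,8); WM=4; [2,4) fires=1
i=6 t=7 v=1: → [7,9),[6,8); WM=4
i=7 t=12 v=1: → [12,14),[11,13); WM=9; [3,5) fires=1 [4,6) fires=1 [5,7) fires=1 [6,8) fires=4 [7,9) fires=3
i=8 t=12 v=7: → [12,14),[11,13); WM=9
i=9 t=9 v=4: → [9,11),[8,10); WM=9
i=10 t=12 v=2: → [12,14),[11,13); WM=9

[0,2)=1 [1,3)=1 [2,4)=1 [3,5)=1 [4,6)=1 [5,7)=1 [6,8)=4 [7,9)=3 [8,10)=1 [9,11)=1 [11,13)=3 [12,14)=3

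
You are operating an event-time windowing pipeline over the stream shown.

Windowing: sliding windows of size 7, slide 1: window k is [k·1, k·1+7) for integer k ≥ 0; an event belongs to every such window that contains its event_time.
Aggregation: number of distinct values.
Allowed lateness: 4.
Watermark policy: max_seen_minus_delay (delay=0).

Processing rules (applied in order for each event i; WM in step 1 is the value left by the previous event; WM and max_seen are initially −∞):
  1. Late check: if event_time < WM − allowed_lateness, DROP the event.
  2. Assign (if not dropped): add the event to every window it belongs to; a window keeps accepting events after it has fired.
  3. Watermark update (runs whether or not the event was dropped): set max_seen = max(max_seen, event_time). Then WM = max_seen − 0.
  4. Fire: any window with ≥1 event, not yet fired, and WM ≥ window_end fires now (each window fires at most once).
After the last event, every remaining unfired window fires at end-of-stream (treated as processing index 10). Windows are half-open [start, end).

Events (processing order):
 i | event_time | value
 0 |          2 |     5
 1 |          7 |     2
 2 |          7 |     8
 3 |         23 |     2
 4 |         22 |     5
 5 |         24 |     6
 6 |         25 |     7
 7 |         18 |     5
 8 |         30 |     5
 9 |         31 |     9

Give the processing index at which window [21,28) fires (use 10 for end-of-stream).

i=0 t=2 v=5: → [2,9),[1,8),[0,7); WM=2
i=1 t=7 v=2: → [7,14),[6,13),[5,12),[4,11),[3,10),[2,9),[1,8); WM=7; [0,7) fires=1
i=2 t=7 v=8: → [7,14),[6,13),[5,12),[4,11),[3,10),[2,9),[1,8); WM=7
i=3 t=23 v=2: → [23,30),[22,29),[21,28),[20,27),[19,26),[18,25),[17,24); WM=23; [1,8) fires=3 [2,9) fires=3 [3,10) fires=2 [4,11) fires=2 [5,12) fires=2 [6,13) fires=2 [7,14) fires=2
i=4 t=22 v=5: → [22,29),[21,28),[20,27),[19,26),[18,25),[17,24),[16,23); WM=23; [16,23) fires=1
i=5 t=24 v=6: → [24,31),[23,30),[22,29),[21,28),[20,27),[19,26),[18,25); WM=24; [17,24) fires=2
i=6 t=25 v=7: → [25,32),[24,31),[23,30),[22,29),[21,28),[20,27),[19,26); WM=25; [18,25) fires=3
i=7 t=18 v=5: DROP (t<25-4); WM=25
i=8 t=30 v=5: → [30,37),[29,36),[28,35),[27,34),[26,33),[25,32),[24,31); WM=30; [19,26) fires=4 [20,27) fires=4 [21,28) fires=4 [22,29) fires=4 [23,30) fires=3
i=9 t=31 v=9: → [31,38),[30,37),[29,36),[28,35),[27,34),[26,33),[25,32); WM=31; [24,31) fires=3

8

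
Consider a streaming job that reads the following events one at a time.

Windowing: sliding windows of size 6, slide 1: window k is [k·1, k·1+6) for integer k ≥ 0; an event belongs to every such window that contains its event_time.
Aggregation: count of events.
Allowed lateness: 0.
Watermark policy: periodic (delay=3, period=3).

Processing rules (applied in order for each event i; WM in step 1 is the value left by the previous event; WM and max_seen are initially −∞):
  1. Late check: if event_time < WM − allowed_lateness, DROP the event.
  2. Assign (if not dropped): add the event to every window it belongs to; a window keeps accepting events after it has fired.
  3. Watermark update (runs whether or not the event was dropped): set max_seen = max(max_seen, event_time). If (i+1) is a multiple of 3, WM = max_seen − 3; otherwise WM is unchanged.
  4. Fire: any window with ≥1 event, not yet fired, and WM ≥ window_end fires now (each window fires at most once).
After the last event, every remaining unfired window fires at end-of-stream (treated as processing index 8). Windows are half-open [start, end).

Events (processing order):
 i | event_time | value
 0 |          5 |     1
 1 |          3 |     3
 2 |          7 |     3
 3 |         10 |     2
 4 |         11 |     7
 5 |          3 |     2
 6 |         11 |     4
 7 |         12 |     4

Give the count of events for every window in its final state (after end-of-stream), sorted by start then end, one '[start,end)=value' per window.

i=0 t=5 v=1: → [5,11),[4,10),[3,9),[2,8),[1,7),[0,6); WM=−∞
i=1 t=3 v=3: → [3,9),[2,8),[1,7),[0,6); WM=−∞
i=2 t=7 v=3: → [7,13),[6,12),[5,11),[4,10),[3,9),[2,8); WM=4
i=3 t=10 v=2: → [10,16),[9,15),[8,14),[7,13),[6,12),[5,11); WM=4
i=4 t=11 v=7: → [11,17),[10,16),[9,15),[8,14),[7,13),[6,12); WM=4
i=5 t=3 v=2: DROP (t<4-0); WM=8; [0,6) fires=2 [1,7) fires=2 [2,8) fires=3
i=6 t=11 v=4: → [11,17),[10,16),[9,15),[8,14),[7,13),[6,12); WM=8
i=7 t=12 v=4: → [12,18),[11,17),[10,16),[9,15),[8,14),[7,13); WM=8

[0,6)=2 [1,7)=2 [2,8)=3 [3,9)=3 [4,10)=2 [5,11)=3 [6,12)=4 [7,13)=5 [8,14)=4 [9,15)=4 [10,16)=4 [11,17)=3 [12,18)=1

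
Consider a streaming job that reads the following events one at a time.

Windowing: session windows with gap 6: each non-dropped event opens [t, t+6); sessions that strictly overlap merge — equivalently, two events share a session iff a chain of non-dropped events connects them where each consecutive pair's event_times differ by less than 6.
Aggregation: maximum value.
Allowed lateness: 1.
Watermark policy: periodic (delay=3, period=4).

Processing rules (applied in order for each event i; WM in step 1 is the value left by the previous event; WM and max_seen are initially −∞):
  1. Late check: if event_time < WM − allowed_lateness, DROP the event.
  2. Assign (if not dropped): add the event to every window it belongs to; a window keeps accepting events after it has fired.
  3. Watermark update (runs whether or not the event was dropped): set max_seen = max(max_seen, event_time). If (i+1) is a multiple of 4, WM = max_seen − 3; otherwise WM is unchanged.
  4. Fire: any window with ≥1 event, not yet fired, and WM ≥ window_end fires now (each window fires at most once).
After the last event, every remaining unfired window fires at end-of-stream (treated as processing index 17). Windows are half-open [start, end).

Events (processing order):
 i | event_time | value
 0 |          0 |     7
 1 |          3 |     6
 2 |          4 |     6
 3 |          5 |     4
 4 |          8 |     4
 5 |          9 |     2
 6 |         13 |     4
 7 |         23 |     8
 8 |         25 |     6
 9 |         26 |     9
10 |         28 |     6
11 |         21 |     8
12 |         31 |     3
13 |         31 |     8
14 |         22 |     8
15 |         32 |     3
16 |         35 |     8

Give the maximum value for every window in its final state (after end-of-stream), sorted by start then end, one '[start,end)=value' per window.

[0,19)=7 [21,41)=9

i=0 t=0 v=7: → [0,6); WM=−∞
i=1 t=3 v=6: → [0,9); WM=−∞
i=2 t=4 v=6: → [0,10); WM=−∞
i=3 t=5 v=4: → [0,11); WM=2
i=4 t=8 v=4: → [0,14); WM=2
i=5 t=9 v=2: → [0,15); WM=2
i=6 t=13 v=4: → [0,19); WM=2
i=7 t=23 v=8: → [23,29); WM=20
i=8 t=25 v=6: → [23,31); WM=20
i=9 t=26 v=9: → [23,32); WM=20
i=10 t=28 v=6: → [23,34); WM=20
i=11 t=21 v=8: → [21,34); WM=25
i=12 t=31 v=3: → [21,37); WM=25
i=13 t=31 v=8: → [21,37); WM=25
i=14 t=22 v=8: DROP (t<25-1); WM=25
i=15 t=32 v=3: → [21,38); WM=29
i=16 t=35 v=8: → [21,41); WM=29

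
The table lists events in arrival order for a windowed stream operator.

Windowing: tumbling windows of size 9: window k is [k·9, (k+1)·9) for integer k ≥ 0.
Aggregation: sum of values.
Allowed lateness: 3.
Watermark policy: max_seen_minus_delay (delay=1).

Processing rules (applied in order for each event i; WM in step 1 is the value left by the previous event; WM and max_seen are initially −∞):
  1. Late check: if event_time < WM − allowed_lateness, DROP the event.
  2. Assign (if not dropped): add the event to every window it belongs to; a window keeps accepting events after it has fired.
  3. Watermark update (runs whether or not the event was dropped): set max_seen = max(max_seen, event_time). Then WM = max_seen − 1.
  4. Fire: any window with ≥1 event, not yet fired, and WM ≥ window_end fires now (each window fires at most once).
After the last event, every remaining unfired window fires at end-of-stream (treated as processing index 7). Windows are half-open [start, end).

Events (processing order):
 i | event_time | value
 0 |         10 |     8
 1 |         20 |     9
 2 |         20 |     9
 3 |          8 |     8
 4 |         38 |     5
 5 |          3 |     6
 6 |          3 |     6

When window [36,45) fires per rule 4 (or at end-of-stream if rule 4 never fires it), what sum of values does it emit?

5

i=0 t=10 v=8: → [9,18); WM=9
i=1 t=20 v=9: → [18,27); WM=19; [9,18) fires=8
i=2 t=20 v=9: → [18,27); WM=19
i=3 t=8 v=8: DROP (t<19-3); WM=19
i=4 t=38 v=5: → [36,45); WM=37; [18,27) fires=18
i=5 t=3 v=6: DROP (t<37-3); WM=37
i=6 t=3 v=6: DROP (t<37-3); WM=37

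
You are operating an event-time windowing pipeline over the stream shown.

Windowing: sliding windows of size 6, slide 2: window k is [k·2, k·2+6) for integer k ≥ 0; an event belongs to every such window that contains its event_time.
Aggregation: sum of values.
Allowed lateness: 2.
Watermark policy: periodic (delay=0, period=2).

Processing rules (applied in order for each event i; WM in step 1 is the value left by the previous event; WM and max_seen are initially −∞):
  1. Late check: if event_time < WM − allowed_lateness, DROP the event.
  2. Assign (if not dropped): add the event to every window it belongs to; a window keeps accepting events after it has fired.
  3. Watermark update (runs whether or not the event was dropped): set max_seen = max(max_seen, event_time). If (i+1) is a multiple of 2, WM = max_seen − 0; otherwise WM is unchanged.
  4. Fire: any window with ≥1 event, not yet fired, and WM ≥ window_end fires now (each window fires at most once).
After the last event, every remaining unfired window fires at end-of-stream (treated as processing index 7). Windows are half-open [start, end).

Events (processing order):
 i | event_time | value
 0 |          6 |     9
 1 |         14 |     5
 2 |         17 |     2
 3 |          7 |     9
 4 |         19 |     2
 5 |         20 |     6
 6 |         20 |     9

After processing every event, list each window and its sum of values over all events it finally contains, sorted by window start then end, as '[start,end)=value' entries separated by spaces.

i=0 t=6 v=9: → [6,12),[4,10),[2,8); WM=−∞
i=1 t=14 v=5: → [14,20),[12,18),[10,16); WM=14; [2,8) fires=9 [4,10) fires=9 [6,12) fires=9
i=2 t=17 v=2: → [16,22),[14,20),[12,18); WM=14
i=3 t=7 v=9: DROP (t<14-2); WM=17; [10,16) fires=5
i=4 t=19 v=2: → [18,24),[16,22),[14,20); WM=17
i=5 t=20 v=6: → [20,26),[18,24),[16,22); WM=20; [12,18) fires=7 [14,20) fires=9
i=6 t=20 v=9: → [20,26),[18,24),[16,22); WM=20

[2,8)=9 [4,10)=9 [6,12)=9 [10,16)=5 [12,18)=7 [14,20)=9 [16,22)=19 [18,24)=17 [20,26)=15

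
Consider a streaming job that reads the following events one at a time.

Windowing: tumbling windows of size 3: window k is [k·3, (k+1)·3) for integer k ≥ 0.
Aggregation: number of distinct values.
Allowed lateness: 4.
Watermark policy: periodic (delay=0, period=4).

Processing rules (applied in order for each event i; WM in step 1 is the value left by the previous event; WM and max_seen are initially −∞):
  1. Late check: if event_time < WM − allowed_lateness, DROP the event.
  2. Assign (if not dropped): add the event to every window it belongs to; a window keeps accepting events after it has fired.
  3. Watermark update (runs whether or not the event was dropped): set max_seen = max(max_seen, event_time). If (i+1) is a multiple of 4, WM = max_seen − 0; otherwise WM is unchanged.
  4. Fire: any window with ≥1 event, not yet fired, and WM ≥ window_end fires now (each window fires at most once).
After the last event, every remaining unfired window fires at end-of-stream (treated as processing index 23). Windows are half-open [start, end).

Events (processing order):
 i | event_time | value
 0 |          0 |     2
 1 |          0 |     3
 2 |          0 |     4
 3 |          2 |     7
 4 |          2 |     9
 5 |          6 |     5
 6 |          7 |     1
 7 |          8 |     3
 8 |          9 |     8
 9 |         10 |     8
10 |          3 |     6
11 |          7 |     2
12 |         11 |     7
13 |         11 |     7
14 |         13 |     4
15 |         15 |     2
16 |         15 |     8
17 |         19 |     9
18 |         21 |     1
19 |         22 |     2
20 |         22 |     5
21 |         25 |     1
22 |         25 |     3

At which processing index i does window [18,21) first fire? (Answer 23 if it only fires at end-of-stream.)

19

i=0 t=0 v=2: → [0,3); WM=−∞
i=1 t=0 v=3: → [0,3); WM=−∞
i=2 t=0 v=4: → [0,3); WM=−∞
i=3 t=2 v=7: → [0,3); WM=2
i=4 t=2 v=9: → [0,3); WM=2
i=5 t=6 v=5: → [6,9); WM=2
i=6 t=7 v=1: → [6,9); WM=2
i=7 t=8 v=3: → [6,9); WM=8; [0,3) fires=5
i=8 t=9 v=8: → [9,12); WM=8
i=9 t=10 v=8: → [9,12); WM=8
i=10 t=3 v=6: DROP (t<8-4); WM=8
i=11 t=7 v=2: → [6,9); WM=10; [6,9) fires=4
i=12 t=11 v=7: → [9,12); WM=10
i=13 t=11 v=7: → [9,12); WM=10
i=14 t=13 v=4: → [12,15); WM=10
i=15 t=15 v=2: → [15,18); WM=15; [9,12) fires=2 [12,15) fires=1
i=16 t=15 v=8: → [15,18); WM=15
i=17 t=19 v=9: → [18,21); WM=15
i=18 t=21 v=1: → [21,24); WM=15
i=19 t=22 v=2: → [21,24); WM=22; [15,18) fires=2 [18,21) fires=1
i=20 t=22 v=5: → [21,24); WM=22
i=21 t=25 v=1: → [24,27); WM=22
i=22 t=25 v=3: → [24,27); WM=22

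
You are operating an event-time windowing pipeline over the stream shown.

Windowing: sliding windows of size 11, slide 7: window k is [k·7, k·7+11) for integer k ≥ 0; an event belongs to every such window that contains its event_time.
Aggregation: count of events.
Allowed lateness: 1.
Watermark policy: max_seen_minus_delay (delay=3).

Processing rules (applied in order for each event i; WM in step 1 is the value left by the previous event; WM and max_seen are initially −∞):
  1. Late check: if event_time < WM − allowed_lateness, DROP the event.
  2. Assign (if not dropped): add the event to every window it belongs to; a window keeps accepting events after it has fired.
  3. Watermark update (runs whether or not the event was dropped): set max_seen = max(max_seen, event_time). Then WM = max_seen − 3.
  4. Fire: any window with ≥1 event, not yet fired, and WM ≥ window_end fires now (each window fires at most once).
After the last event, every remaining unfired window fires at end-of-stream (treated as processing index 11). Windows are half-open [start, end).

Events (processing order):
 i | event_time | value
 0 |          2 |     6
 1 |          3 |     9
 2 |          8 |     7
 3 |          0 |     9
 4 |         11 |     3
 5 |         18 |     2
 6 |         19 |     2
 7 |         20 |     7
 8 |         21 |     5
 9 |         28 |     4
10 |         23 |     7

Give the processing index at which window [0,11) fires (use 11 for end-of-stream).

i=0 t=2 v=6: → [0,11); WM=-1
i=1 t=3 v=9: → [0,11); WM=0
i=2 t=8 v=7: → [7,18),[0,11); WM=5
i=3 t=0 v=9: DROP (t<5-1); WM=5
i=4 t=11 v=3: → [7,18); WM=8
i=5 t=18 v=2: → [14,25); WM=15; [0,11) fires=3
i=6 t=19 v=2: → [14,25); WM=16
i=7 t=20 v=7: → [14,25); WM=17
i=8 t=21 v=5: → [21,32),[14,25); WM=18; [7,18) fires=2
i=9 t=28 v=4: → [28,39),[21,32); WM=25; [14,25) fires=4
i=10 t=23 v=7: DROP (t<25-1); WM=25

5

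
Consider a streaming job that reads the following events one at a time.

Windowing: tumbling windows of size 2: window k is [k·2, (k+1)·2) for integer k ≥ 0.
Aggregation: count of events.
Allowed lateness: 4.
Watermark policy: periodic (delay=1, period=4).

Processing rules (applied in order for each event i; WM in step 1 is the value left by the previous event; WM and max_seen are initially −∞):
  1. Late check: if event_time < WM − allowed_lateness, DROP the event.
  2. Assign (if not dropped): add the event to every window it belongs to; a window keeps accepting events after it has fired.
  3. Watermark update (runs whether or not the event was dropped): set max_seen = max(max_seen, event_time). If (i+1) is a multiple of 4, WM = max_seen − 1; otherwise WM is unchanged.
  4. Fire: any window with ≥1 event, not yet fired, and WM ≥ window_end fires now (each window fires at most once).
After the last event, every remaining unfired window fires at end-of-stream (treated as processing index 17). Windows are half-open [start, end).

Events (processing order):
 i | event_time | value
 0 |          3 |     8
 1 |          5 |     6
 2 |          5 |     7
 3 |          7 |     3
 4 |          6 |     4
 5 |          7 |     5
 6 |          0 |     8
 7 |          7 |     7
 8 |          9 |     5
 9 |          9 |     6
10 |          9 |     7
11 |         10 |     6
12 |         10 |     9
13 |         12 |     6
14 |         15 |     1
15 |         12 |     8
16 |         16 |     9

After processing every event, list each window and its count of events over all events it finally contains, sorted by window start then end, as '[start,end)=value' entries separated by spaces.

[2,4)=1 [4,6)=2 [6,8)=4 [8,10)=3 [10,12)=2 [12,14)=2 [14,16)=1 [16,18)=1

i=0 t=3 v=8: → [2,4); WM=−∞
i=1 t=5 v=6: → [4,6); WM=−∞
i=2 t=5 v=7: → [4,6); WM=−∞
i=3 t=7 v=3: → [6,8); WM=6; [2,4) fires=1 [4,6) fires=2
i=4 t=6 v=4: → [6,8); WM=6
i=5 t=7 v=5: → [6,8); WM=6
i=6 t=0 v=8: DROP (t<6-4); WM=6
i=7 t=7 v=7: → [6,8); WM=6
i=8 t=9 v=5: → [8,10); WM=6
i=9 t=9 v=6: → [8,10); WM=6
i=10 t=9 v=7: → [8,10); WM=6
i=11 t=10 v=6: → [10,12); WM=9; [6,8) fires=4
i=12 t=10 v=9: → [10,12); WM=9
i=13 t=12 v=6: → [12,14); WM=9
i=14 t=15 v=1: → [14,16); WM=9
i=15 t=12 v=8: → [12,14); WM=14; [8,10) fires=3 [10,12) fires=2 [12,14) fires=2
i=16 t=16 v=9: → [16,18); WM=14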